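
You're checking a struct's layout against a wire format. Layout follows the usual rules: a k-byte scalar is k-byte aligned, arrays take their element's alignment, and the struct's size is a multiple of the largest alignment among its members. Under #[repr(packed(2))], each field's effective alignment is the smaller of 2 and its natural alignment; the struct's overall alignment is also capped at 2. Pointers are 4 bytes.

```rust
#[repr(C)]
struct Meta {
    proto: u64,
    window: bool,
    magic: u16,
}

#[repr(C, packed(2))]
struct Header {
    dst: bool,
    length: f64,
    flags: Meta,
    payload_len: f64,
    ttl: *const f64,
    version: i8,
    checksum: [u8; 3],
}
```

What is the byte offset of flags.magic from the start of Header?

20

Meta: 0..8  proto  (8B, 8-aligned); 8..9  window  (1B, 1-aligned); 9..10  -- padding (1B); 10..12  magic  (2B, 2-aligned); 12..16  -- tail padding (4B); sizeof = 16, alignof = 8
0..1  dst  (1B, 1-aligned)
1..2  -- padding (1B)
2..10  length  (8B, 2-aligned)
10..26  flags  (16B, 2-aligned)
within Meta: magic at 10
10 + 10 = 20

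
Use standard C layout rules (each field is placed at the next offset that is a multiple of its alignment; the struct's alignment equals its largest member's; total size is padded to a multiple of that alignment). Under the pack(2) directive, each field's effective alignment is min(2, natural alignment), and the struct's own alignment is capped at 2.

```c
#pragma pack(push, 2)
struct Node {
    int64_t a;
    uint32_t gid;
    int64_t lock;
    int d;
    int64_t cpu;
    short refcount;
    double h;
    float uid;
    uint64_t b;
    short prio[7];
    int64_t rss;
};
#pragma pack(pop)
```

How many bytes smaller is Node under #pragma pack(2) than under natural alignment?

20

natural layout:
  a at 0 (size 8, align 8) → ends 8
  gid at 8 (size 4, align 4) → ends 12
  pad 4 to align 8 for lock
  lock at 16 (size 8, align 8) → ends 24
  d at 24 (size 4, align 4) → ends 28
  pad 4 to align 8 for cpu
  cpu at 32 (size 8, align 8) → ends 40
  refcount at 40 (size 2, align 2) → ends 42
  pad 6 to align 8 for h
  h at 48 (size 8, align 8) → ends 56
  uid at 56 (size 4, align 4) → ends 60
  pad 4 to align 8 for b
  b at 64 (size 8, align 8) → ends 72
  prio at 72 (size 14, align 2) → ends 86
  pad 2 to align 8 for rss
  rss at 88 (size 8, align 8) → ends 96
  total 96 bytes, alignment 8
packed(2) layout:
  a at 0 (size 8, align 2) → ends 8
  gid at 8 (size 4, align 2) → ends 12
  lock at 12 (size 8, align 2) → ends 20
  d at 20 (size 4, align 2) → ends 24
  cpu at 24 (size 8, align 2) → ends 32
  refcount at 32 (size 2, align 2) → ends 34
  h at 34 (size 8, align 2) → ends 42
  uid at 42 (size 4, align 2) → ends 46
  b at 46 (size 8, align 2) → ends 54
  prio at 54 (size 14, align 2) → ends 68
  rss at 68 (size 8, align 2) → ends 76
  total 76 bytes, alignment 2
96 − 76 = 20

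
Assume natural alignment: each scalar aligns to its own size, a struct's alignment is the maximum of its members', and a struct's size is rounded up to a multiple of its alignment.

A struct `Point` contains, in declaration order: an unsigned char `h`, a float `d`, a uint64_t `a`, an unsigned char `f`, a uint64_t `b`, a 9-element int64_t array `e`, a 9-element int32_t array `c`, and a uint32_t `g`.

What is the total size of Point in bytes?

144

h at 0 (size 1, align 1) → ends 1
pad 3 to align 4 for d
d at 4 (size 4, align 4) → ends 8
a at 8 (size 8, align 8) → ends 16
f at 16 (size 1, align 1) → ends 17
pad 7 to align 8 for b
b at 24 (size 8, align 8) → ends 32
e at 32 (size 72, align 8) → ends 104
c at 104 (size 36, align 4) → ends 140
g at 140 (size 4, align 4) → ends 144
total 144 bytes, alignment 8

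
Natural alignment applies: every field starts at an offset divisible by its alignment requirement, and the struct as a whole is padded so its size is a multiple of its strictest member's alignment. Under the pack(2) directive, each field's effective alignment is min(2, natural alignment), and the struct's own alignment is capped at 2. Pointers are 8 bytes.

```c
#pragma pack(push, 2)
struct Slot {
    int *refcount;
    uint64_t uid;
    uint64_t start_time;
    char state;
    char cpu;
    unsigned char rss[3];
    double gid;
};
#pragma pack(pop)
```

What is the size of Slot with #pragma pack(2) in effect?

38

0..8  refcount  (8B, 2-aligned)
8..16  uid  (8B, 2-aligned)
16..24  start_time  (8B, 2-aligned)
24..25  state  (1B, 1-aligned)
25..26  cpu  (1B, 1-aligned)
26..29  rss  (3B, 1-aligned)
29..30  -- padding (1B)
30..38  gid  (8B, 2-aligned)
sizeof = 38, alignof = 2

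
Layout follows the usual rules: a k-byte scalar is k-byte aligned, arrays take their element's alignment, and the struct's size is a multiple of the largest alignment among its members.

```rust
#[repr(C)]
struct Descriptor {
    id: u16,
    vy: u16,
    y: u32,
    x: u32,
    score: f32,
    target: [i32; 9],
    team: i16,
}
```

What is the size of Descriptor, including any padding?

56 bytes

id at 0 (size 2, align 2) → ends 2
vy at 2 (size 2, align 2) → ends 4
y at 4 (size 4, align 4) → ends 8
x at 8 (size 4, align 4) → ends 12
score at 12 (size 4, align 4) → ends 16
target at 16 (size 36, align 4) → ends 52
team at 52 (size 2, align 2) → ends 54
tail pad 2 to reach multiple of 4
total 56 bytes, alignment 4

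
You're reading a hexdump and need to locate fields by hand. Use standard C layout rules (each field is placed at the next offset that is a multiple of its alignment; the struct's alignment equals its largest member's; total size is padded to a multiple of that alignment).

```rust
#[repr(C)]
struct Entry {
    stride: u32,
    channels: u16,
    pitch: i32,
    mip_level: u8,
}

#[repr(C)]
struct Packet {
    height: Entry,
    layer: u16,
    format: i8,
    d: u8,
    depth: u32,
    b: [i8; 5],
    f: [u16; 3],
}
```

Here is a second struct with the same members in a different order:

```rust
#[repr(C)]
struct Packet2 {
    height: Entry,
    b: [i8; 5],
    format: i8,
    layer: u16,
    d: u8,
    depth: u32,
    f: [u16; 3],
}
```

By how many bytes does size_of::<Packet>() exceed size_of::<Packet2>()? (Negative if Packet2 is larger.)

Entry: stride at 0 (size 4, align 4) → ends 4; channels at 4 (size 2, align 2) → ends 6; pad 2 to align 4 for pitch; pitch at 8 (size 4, align 4) → ends 12; mip_level at 12 (size 1, align 1) → ends 13; tail pad 3 to reach multiple of 4; total 16 bytes, alignment 4
height at 0 (size 16, align 4) → ends 16
layer at 16 (size 2, align 2) → ends 18
format at 18 (size 1, align 1) → ends 19
d at 19 (size 1, align 1) → ends 20
depth at 20 (size 4, align 4) → ends 24
b at 24 (size 5, align 1) → ends 29
pad 1 to align 2 for f
f at 30 (size 6, align 2) → ends 36
total 36 bytes, alignment 4
— Packet2 —
height at 0 (size 16, align 4) → ends 16
b at 16 (size 5, align 1) → ends 21
format at 21 (size 1, align 1) → ends 22
layer at 22 (size 2, align 2) → ends 24
d at 24 (size 1, align 1) → ends 25
pad 3 to align 4 for depth
depth at 28 (size 4, align 4) → ends 32
f at 32 (size 6, align 2) → ends 38
tail pad 2 to reach multiple of 4
total 40 bytes, alignment 4
36 − 40 = -4

-4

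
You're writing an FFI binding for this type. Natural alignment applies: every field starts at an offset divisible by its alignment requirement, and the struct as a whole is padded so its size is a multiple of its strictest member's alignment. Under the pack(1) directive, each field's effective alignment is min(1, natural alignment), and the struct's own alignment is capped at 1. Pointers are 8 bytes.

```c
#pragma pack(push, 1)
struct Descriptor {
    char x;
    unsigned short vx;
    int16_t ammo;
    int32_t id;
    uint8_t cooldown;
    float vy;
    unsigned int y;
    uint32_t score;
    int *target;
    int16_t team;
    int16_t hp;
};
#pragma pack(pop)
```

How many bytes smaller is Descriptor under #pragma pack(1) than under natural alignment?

natural layout:
  x at 0 (size 1, align 1) → ends 1
  pad 1 to align 2 for vx
  vx at 2 (size 2, align 2) → ends 4
  ammo at 4 (size 2, align 2) → ends 6
  pad 2 to align 4 for id
  id at 8 (size 4, align 4) → ends 12
  cooldown at 12 (size 1, align 1) → ends 13
  pad 3 to align 4 for vy
  vy at 16 (size 4, align 4) → ends 20
  y at 20 (size 4, align 4) → ends 24
  score at 24 (size 4, align 4) → ends 28
  pad 4 to align 8 for target
  target at 32 (size 8, align 8) → ends 40
  team at 40 (size 2, align 2) → ends 42
  hp at 42 (size 2, align 2) → ends 44
  tail pad 4 to reach multiple of 8
  total 48 bytes, alignment 8
packed(1) layout:
  x at 0 (size 1, align 1) → ends 1
  vx at 1 (size 2, align 1) → ends 3
  ammo at 3 (size 2, align 1) → ends 5
  id at 5 (size 4, align 1) → ends 9
  cooldown at 9 (size 1, align 1) → ends 10
  vy at 10 (size 4, align 1) → ends 14
  y at 14 (size 4, align 1) → ends 18
  score at 18 (size 4, align 1) → ends 22
  target at 22 (size 8, align 1) → ends 30
  team at 30 (size 2, align 1) → ends 32
  hp at 32 (size 2, align 1) → ends 34
  total 34 bytes, alignment 1
48 − 34 = 14

14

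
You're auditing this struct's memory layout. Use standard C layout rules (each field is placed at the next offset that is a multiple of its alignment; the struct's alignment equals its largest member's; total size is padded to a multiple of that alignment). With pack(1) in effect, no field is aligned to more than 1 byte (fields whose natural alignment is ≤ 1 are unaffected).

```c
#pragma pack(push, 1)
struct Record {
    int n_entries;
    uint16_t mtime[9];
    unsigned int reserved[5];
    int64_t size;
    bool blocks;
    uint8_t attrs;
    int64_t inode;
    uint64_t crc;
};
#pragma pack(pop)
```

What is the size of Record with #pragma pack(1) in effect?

n_entries at 0 (size 4, align 1) → ends 4
mtime at 4 (size 18, align 1) → ends 22
reserved at 22 (size 20, align 1) → ends 42
size at 42 (size 8, align 1) → ends 50
blocks at 50 (size 1, align 1) → ends 51
attrs at 51 (size 1, align 1) → ends 52
inode at 52 (size 8, align 1) → ends 60
crc at 60 (size 8, align 1) → ends 68
total 68 bytes, alignment 1

68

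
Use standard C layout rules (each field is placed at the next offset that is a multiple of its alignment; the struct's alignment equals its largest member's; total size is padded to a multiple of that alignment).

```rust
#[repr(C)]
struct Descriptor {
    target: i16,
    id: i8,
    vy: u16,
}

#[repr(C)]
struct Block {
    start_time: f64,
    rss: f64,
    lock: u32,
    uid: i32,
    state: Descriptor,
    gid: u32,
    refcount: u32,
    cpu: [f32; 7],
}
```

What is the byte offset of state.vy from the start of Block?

Descriptor: target at 0 (size 2, align 2) → ends 2; id at 2 (size 1, align 1) → ends 3; pad 1 to align 2 for vy; vy at 4 (size 2, align 2) → ends 6; total 6 bytes, alignment 2
start_time at 0 (size 8, align 8) → ends 8
rss at 8 (size 8, align 8) → ends 16
lock at 16 (size 4, align 4) → ends 20
uid at 20 (size 4, align 4) → ends 24
state at 24 (size 6, align 2) → ends 30
within Descriptor: vy at 4
24 + 4 = 28

28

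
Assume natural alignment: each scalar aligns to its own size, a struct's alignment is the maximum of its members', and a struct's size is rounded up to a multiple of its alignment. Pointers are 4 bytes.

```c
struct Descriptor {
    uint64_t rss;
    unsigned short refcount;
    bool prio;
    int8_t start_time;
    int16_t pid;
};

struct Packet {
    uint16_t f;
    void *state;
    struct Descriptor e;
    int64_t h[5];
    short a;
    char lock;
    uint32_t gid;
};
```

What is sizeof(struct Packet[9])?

648

Descriptor: @0: rss [8B, align 8] → 8; @8: refcount [2B, align 2] → 10; @10: prio [1B, align 1] → 11; @11: start_time [1B, align 1] → 12; @12: pid [2B, align 2] → 14; +2 tail pad (align 8); size 16, align 8
@0: f [2B, align 2] → 2
+2 pad (align 4)
@4: state [4B, align 4] → 8
@8: e [16B, align 8] → 24
@24: h [40B, align 8] → 64
@64: a [2B, align 2] → 66
@66: lock [1B, align 1] → 67
+1 pad (align 4)
@68: gid [4B, align 4] → 72
size 72, align 8
array of 9: 9 × 72 = 648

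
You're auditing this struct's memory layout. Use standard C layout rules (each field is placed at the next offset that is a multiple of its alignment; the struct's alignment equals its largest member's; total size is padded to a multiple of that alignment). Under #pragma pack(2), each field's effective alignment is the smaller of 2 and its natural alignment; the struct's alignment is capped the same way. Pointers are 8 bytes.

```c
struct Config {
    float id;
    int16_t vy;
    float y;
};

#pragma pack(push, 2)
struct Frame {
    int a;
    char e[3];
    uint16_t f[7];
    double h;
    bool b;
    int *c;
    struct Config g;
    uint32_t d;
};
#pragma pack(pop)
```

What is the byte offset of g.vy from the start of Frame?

44

Config: id at 0 (size 4, align 4) → ends 4; vy at 4 (size 2, align 2) → ends 6; pad 2 to align 4 for y; y at 8 (size 4, align 4) → ends 12; total 12 bytes, alignment 4
a at 0 (size 4, align 2) → ends 4
e at 4 (size 3, align 1) → ends 7
pad 1 to align 2 for f
f at 8 (size 14, align 2) → ends 22
h at 22 (size 8, align 2) → ends 30
b at 30 (size 1, align 1) → ends 31
pad 1 to align 2 for c
c at 32 (size 8, align 2) → ends 40
g at 40 (size 12, align 2) → ends 52
within Config: vy at 4
40 + 4 = 44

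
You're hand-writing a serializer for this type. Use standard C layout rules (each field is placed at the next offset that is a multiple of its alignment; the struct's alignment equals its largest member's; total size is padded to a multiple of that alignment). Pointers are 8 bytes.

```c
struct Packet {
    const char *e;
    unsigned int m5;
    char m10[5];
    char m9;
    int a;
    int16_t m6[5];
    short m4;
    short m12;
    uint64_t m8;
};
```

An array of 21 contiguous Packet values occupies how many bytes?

1008

0..8  e  (8B, 8-aligned)
8..12  m5  (4B, 4-aligned)
12..17  m10  (5B, 1-aligned)
17..18  m9  (1B, 1-aligned)
18..20  -- padding (2B)
20..24  a  (4B, 4-aligned)
24..34  m6  (10B, 2-aligned)
34..36  m4  (2B, 2-aligned)
36..38  m12  (2B, 2-aligned)
38..40  -- padding (2B)
40..48  m8  (8B, 8-aligned)
sizeof = 48, alignof = 8
array of 21: 21 × 48 = 1008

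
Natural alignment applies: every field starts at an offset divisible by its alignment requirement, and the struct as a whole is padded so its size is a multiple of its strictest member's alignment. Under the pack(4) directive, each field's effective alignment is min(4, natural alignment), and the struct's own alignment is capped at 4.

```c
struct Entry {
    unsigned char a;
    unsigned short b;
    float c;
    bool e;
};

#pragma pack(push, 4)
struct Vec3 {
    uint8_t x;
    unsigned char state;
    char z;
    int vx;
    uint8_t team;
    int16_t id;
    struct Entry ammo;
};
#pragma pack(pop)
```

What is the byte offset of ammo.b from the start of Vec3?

14

Entry: @0: a [1B, align 1] → 1; +1 pad (align 2); @2: b [2B, align 2] → 4; @4: c [4B, align 4] → 8; @8: e [1B, align 1] → 9; +3 tail pad (align 4); size 12, align 4
@0: x [1B, align 1] → 1
@1: state [1B, align 1] → 2
@2: z [1B, align 1] → 3
+1 pad (align 4)
@4: vx [4B, align 4] → 8
@8: team [1B, align 1] → 9
+1 pad (align 2)
@10: id [2B, align 2] → 12
@12: ammo [12B, align 4] → 24
within Entry: b at 2
12 + 2 = 14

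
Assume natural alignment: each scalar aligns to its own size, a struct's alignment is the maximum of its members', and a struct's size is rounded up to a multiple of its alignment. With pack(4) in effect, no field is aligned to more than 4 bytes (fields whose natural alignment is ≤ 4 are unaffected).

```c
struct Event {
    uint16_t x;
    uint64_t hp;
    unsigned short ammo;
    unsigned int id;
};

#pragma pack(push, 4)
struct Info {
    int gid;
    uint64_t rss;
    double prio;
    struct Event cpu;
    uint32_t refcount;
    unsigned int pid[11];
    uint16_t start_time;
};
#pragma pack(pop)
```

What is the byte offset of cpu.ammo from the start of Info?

36

Event: x at 0 (size 2, align 2) → ends 2; pad 6 to align 8 for hp; hp at 8 (size 8, align 8) → ends 16; ammo at 16 (size 2, align 2) → ends 18; pad 2 to align 4 for id; id at 20 (size 4, align 4) → ends 24; total 24 bytes, alignment 8
gid at 0 (size 4, align 4) → ends 4
rss at 4 (size 8, align 4) → ends 12
prio at 12 (size 8, align 4) → ends 20
cpu at 20 (size 24, align 4) → ends 44
within Event: ammo at 16
20 + 16 = 36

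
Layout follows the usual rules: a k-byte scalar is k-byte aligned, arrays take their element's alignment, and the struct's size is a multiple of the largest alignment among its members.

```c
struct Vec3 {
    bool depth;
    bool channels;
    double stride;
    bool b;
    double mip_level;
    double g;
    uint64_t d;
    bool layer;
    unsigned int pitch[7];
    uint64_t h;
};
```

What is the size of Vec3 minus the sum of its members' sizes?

depth at 0 (size 1, align 1) → ends 1
channels at 1 (size 1, align 1) → ends 2
pad 6 to align 8 for stride
stride at 8 (size 8, align 8) → ends 16
b at 16 (size 1, align 1) → ends 17
pad 7 to align 8 for mip_level
mip_level at 24 (size 8, align 8) → ends 32
g at 32 (size 8, align 8) → ends 40
d at 40 (size 8, align 8) → ends 48
layer at 48 (size 1, align 1) → ends 49
pad 3 to align 4 for pitch
pitch at 52 (size 28, align 4) → ends 80
h at 80 (size 8, align 8) → ends 88
total 88 bytes, alignment 8
data bytes 72, size 88 → padding 16

16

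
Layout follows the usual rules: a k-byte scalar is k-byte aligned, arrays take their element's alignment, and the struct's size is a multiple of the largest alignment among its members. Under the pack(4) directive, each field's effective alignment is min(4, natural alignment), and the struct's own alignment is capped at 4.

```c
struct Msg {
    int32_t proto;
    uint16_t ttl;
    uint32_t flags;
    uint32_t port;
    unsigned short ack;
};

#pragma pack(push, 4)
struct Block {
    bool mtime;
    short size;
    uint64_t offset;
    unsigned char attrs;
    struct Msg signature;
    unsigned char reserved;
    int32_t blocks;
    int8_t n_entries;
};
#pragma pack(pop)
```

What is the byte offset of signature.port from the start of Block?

28

Msg: 0..4  proto  (4B, 4-aligned); 4..6  ttl  (2B, 2-aligned); 6..8  -- padding (2B); 8..12  flags  (4B, 4-aligned); 12..16  port  (4B, 4-aligned); 16..18  ack  (2B, 2-aligned); 18..20  -- tail padding (2B); sizeof = 20, alignof = 4
0..1  mtime  (1B, 1-aligned)
1..2  -- padding (1B)
2..4  size  (2B, 2-aligned)
4..12  offset  (8B, 4-aligned)
12..13  attrs  (1B, 1-aligned)
13..16  -- padding (3B)
16..36  signature  (20B, 4-aligned)
within Msg: port at 12
16 + 12 = 28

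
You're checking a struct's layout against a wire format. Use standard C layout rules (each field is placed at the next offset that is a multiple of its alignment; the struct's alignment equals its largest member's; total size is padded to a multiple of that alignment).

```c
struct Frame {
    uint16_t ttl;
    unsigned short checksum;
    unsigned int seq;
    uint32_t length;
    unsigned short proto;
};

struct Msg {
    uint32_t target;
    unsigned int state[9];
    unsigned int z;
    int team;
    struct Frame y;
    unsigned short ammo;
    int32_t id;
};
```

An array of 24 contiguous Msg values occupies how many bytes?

1728

Frame: @0: ttl [2B, align 2] → 2; @2: checksum [2B, align 2] → 4; @4: seq [4B, align 4] → 8; @8: length [4B, align 4] → 12; @12: proto [2B, align 2] → 14; +2 tail pad (align 4); size 16, align 4
@0: target [4B, align 4] → 4
@4: state [36B, align 4] → 40
@40: z [4B, align 4] → 44
@44: team [4B, align 4] → 48
@48: y [16B, align 4] → 64
@64: ammo [2B, align 2] → 66
+2 pad (align 4)
@68: id [4B, align 4] → 72
size 72, align 4
array of 24: 24 × 72 = 1728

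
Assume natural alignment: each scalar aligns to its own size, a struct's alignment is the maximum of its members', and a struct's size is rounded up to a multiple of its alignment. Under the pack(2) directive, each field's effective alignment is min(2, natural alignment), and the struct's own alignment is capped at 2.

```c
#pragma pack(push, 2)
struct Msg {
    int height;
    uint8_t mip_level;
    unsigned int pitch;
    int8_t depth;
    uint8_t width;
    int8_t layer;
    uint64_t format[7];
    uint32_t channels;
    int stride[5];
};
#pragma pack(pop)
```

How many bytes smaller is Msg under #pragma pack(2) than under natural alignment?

natural layout:
  0..4  height  (4B, 4-aligned)
  4..5  mip_level  (1B, 1-aligned)
  5..8  -- padding (3B)
  8..12  pitch  (4B, 4-aligned)
  12..13  depth  (1B, 1-aligned)
  13..14  width  (1B, 1-aligned)
  14..15  layer  (1B, 1-aligned)
  15..16  -- padding (1B)
  16..72  format  (56B, 8-aligned)
  72..76  channels  (4B, 4-aligned)
  76..96  stride  (20B, 4-aligned)
  sizeof = 96, alignof = 8
packed(2) layout:
  0..4  height  (4B, 2-aligned)
  4..5  mip_level  (1B, 1-aligned)
  5..6  -- padding (1B)
  6..10  pitch  (4B, 2-aligned)
  10..11  depth  (1B, 1-aligned)
  11..12  width  (1B, 1-aligned)
  12..13  layer  (1B, 1-aligned)
  13..14  -- padding (1B)
  14..70  format  (56B, 2-aligned)
  70..74  channels  (4B, 2-aligned)
  74..94  stride  (20B, 2-aligned)
  sizeof = 94, alignof = 2
96 − 94 = 2

2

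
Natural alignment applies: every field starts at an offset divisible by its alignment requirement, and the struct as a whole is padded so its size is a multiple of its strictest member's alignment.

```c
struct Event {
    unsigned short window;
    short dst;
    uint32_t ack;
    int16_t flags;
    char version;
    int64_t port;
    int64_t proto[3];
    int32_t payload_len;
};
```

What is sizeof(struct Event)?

@0: window [2B, align 2] → 2
@2: dst [2B, align 2] → 4
@4: ack [4B, align 4] → 8
@8: flags [2B, align 2] → 10
@10: version [1B, align 1] → 11
+5 pad (align 8)
@16: port [8B, align 8] → 24
@24: proto [24B, align 8] → 48
@48: payload_len [4B, align 4] → 52
+4 tail pad (align 8)
size 56, align 8

56 bytes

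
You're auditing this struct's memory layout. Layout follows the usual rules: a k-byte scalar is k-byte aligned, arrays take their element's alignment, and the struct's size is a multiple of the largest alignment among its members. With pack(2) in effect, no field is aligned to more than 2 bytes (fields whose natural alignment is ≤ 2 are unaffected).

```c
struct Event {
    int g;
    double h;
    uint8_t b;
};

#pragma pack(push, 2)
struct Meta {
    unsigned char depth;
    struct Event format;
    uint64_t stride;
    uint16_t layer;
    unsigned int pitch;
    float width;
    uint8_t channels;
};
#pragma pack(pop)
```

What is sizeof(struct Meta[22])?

1012

Event: 0..4  g  (4B, 4-aligned); 4..8  -- padding (4B); 8..16  h  (8B, 8-aligned); 16..17  b  (1B, 1-aligned); 17..24  -- tail padding (7B); sizeof = 24, alignof = 8
0..1  depth  (1B, 1-aligned)
1..2  -- padding (1B)
2..26  format  (24B, 2-aligned)
26..34  stride  (8B, 2-aligned)
34..36  layer  (2B, 2-aligned)
36..40  pitch  (4B, 2-aligned)
40..44  width  (4B, 2-aligned)
44..45  channels  (1B, 1-aligned)
45..46  -- tail padding (1B)
sizeof = 46, alignof = 2
array of 22: 22 × 46 = 1012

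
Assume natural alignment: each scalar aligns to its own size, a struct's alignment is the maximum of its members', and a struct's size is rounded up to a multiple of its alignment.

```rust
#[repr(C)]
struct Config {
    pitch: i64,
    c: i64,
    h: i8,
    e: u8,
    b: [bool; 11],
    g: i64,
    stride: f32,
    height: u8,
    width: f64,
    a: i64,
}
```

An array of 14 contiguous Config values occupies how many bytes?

0..8  pitch  (8B, 8-aligned)
8..16  c  (8B, 8-aligned)
16..17  h  (1B, 1-aligned)
17..18  e  (1B, 1-aligned)
18..29  b  (11B, 1-aligned)
29..32  -- padding (3B)
32..40  g  (8B, 8-aligned)
40..44  stride  (4B, 4-aligned)
44..45  height  (1B, 1-aligned)
45..48  -- padding (3B)
48..56  width  (8B, 8-aligned)
56..64  a  (8B, 8-aligned)
sizeof = 64, alignof = 8
array of 14: 14 × 64 = 896

896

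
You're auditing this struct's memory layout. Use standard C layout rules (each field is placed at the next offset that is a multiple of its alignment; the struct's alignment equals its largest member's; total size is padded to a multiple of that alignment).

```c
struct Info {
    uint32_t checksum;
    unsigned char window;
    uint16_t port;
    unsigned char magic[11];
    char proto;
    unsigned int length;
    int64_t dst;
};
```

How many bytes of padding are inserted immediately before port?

0..4  checksum  (4B, 4-aligned)
4..5  window  (1B, 1-aligned)
5..6  -- padding (1B)
6..8  port  (2B, 2-aligned)

1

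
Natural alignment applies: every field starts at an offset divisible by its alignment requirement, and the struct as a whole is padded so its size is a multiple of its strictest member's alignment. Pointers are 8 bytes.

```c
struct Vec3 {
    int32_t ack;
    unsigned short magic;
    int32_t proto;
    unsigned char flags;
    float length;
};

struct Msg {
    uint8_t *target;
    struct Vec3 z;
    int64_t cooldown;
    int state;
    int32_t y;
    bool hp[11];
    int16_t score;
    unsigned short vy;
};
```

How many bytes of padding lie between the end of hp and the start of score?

1

Vec3: 0..4  ack  (4B, 4-aligned); 4..6  magic  (2B, 2-aligned); 6..8  -- padding (2B); 8..12  proto  (4B, 4-aligned); 12..13  flags  (1B, 1-aligned); 13..16  -- padding (3B); 16..20  length  (4B, 4-aligned); sizeof = 20, alignof = 4
0..8  target  (8B, 8-aligned)
8..28  z  (20B, 4-aligned)
28..32  -- padding (4B)
32..40  cooldown  (8B, 8-aligned)
40..44  state  (4B, 4-aligned)
44..48  y  (4B, 4-aligned)
48..59  hp  (11B, 1-aligned)
59..60  -- padding (1B)
60..62  score  (2B, 2-aligned)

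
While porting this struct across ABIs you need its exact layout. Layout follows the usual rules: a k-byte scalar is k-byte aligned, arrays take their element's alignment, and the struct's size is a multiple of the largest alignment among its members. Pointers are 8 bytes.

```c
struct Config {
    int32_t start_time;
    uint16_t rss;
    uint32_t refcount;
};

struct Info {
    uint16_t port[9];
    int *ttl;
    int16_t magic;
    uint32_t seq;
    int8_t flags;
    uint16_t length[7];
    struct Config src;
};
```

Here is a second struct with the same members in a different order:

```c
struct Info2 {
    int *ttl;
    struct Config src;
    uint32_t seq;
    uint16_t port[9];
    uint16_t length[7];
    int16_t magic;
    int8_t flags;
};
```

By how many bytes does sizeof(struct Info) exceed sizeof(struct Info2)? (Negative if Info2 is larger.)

8

Config: start_time at 0 (size 4, align 4) → ends 4; rss at 4 (size 2, align 2) → ends 6; pad 2 to align 4 for refcount; refcount at 8 (size 4, align 4) → ends 12; total 12 bytes, alignment 4
port at 0 (size 18, align 2) → ends 18
pad 6 to align 8 for ttl
ttl at 24 (size 8, align 8) → ends 32
magic at 32 (size 2, align 2) → ends 34
pad 2 to align 4 for seq
seq at 36 (size 4, align 4) → ends 40
flags at 40 (size 1, align 1) → ends 41
pad 1 to align 2 for length
length at 42 (size 14, align 2) → ends 56
src at 56 (size 12, align 4) → ends 68
tail pad 4 to reach multiple of 8
total 72 bytes, alignment 8
— Info2 —
ttl at 0 (size 8, align 8) → ends 8
src at 8 (size 12, align 4) → ends 20
seq at 20 (size 4, align 4) → ends 24
port at 24 (size 18, align 2) → ends 42
length at 42 (size 14, align 2) → ends 56
magic at 56 (size 2, align 2) → ends 58
flags at 58 (size 1, align 1) → ends 59
tail pad 5 to reach multiple of 8
total 64 bytes, alignment 8
72 − 64 = 8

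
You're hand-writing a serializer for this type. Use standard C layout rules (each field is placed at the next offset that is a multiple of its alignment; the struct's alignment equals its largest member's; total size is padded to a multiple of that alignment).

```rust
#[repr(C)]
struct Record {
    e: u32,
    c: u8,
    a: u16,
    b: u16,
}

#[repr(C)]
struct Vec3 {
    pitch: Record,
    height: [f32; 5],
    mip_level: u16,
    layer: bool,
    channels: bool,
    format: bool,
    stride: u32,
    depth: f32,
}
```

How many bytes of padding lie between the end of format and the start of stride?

Record: @0: e [4B, align 4] → 4; @4: c [1B, align 1] → 5; +1 pad (align 2); @6: a [2B, align 2] → 8; @8: b [2B, align 2] → 10; +2 tail pad (align 4); size 12, align 4
@0: pitch [12B, align 4] → 12
@12: height [20B, align 4] → 32
@32: mip_level [2B, align 2] → 34
@34: layer [1B, align 1] → 35
@35: channels [1B, align 1] → 36
@36: format [1B, align 1] → 37
+3 pad (align 4)
@40: stride [4B, align 4] → 44

3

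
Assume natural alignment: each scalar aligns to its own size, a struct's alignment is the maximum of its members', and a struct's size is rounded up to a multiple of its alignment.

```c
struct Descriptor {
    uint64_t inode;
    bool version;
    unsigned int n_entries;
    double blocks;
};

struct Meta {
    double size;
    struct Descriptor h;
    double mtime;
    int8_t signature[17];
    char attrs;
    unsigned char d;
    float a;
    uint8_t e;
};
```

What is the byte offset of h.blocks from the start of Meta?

24

Descriptor: @0: inode [8B, align 8] → 8; @8: version [1B, align 1] → 9; +3 pad (align 4); @12: n_entries [4B, align 4] → 16; @16: blocks [8B, align 8] → 24; size 24, align 8
@0: size [8B, align 8] → 8
@8: h [24B, align 8] → 32
within Descriptor: blocks at 16
8 + 16 = 24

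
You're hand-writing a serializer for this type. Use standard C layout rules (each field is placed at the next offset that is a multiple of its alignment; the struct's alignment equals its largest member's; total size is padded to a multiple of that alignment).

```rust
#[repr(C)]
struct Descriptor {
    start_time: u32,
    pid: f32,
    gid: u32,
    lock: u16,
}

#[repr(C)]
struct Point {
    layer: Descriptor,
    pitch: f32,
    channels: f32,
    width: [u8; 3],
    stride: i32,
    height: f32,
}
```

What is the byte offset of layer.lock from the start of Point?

Descriptor: 0..4  start_time  (4B, 4-aligned); 4..8  pid  (4B, 4-aligned); 8..12  gid  (4B, 4-aligned); 12..14  lock  (2B, 2-aligned); 14..16  -- tail padding (2B); sizeof = 16, alignof = 4
0..16  layer  (16B, 4-aligned)
within Descriptor: lock at 12
0 + 12 = 12

12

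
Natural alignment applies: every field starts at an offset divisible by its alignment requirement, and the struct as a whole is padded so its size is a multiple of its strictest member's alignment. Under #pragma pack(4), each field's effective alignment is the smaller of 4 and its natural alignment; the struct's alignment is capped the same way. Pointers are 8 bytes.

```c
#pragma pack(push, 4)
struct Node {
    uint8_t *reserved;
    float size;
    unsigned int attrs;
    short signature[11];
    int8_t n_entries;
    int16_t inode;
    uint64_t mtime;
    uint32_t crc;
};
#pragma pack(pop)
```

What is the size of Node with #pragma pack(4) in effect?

@0: reserved [8B, align 4] → 8
@8: size [4B, align 4] → 12
@12: attrs [4B, align 4] → 16
@16: signature [22B, align 2] → 38
@38: n_entries [1B, align 1] → 39
+1 pad (align 2)
@40: inode [2B, align 2] → 42
+2 pad (align 4)
@44: mtime [8B, align 4] → 52
@52: crc [4B, align 4] → 56
size 56, align 4

56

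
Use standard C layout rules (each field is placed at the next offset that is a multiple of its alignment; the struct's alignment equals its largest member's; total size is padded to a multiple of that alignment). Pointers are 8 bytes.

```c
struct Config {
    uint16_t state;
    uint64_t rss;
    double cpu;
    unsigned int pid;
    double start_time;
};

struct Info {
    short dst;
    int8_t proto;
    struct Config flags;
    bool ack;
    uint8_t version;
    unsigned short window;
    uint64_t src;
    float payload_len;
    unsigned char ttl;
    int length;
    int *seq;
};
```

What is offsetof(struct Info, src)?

Config: @0: state [2B, align 2] → 2; +6 pad (align 8); @8: rss [8B, align 8] → 16; @16: cpu [8B, align 8] → 24; @24: pid [4B, align 4] → 28; +4 pad (align 8); @32: start_time [8B, align 8] → 40; size 40, align 8
@0: dst [2B, align 2] → 2
@2: proto [1B, align 1] → 3
+5 pad (align 8)
@8: flags [40B, align 8] → 48
@48: ack [1B, align 1] → 49
@49: version [1B, align 1] → 50
@50: window [2B, align 2] → 52
+4 pad (align 8)
@56: src [8B, align 8] → 64

56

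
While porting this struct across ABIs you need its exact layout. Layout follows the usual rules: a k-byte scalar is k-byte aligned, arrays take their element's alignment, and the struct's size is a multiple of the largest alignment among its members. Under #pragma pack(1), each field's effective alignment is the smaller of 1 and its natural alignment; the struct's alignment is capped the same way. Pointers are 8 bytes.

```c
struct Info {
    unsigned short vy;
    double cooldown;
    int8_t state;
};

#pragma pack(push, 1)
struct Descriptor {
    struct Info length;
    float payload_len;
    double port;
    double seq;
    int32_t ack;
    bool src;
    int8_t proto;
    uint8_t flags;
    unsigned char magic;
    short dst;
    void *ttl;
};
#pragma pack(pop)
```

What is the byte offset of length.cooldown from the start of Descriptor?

Info: 0..2  vy  (2B, 2-aligned); 2..8  -- padding (6B); 8..16  cooldown  (8B, 8-aligned); 16..17  state  (1B, 1-aligned); 17..24  -- tail padding (7B); sizeof = 24, alignof = 8
0..24  length  (24B, 1-aligned)
within Info: cooldown at 8
0 + 8 = 8

8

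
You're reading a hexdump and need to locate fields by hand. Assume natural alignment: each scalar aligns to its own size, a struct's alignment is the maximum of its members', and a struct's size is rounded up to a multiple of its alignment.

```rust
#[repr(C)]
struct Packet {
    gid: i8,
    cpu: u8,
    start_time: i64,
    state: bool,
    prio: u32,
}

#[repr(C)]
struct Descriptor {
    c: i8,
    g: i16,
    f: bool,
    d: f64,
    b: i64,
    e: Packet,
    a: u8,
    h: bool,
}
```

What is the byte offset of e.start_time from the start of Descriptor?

32

Packet: @0: gid [1B, align 1] → 1; @1: cpu [1B, align 1] → 2; +6 pad (align 8); @8: start_time [8B, align 8] → 16; @16: state [1B, align 1] → 17; +3 pad (align 4); @20: prio [4B, align 4] → 24; size 24, align 8
@0: c [1B, align 1] → 1
+1 pad (align 2)
@2: g [2B, align 2] → 4
@4: f [1B, align 1] → 5
+3 pad (align 8)
@8: d [8B, align 8] → 16
@16: b [8B, align 8] → 24
@24: e [24B, align 8] → 48
within Packet: start_time at 8
24 + 8 = 32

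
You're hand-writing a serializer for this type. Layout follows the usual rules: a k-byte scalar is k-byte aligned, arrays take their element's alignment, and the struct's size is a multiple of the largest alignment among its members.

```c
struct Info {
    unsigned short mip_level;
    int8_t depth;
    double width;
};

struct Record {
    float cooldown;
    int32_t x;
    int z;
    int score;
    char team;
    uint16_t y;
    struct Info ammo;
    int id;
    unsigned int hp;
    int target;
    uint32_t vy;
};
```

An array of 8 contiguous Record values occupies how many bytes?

Info: 0..2  mip_level  (2B, 2-aligned); 2..3  depth  (1B, 1-aligned); 3..8  -- padding (5B); 8..16  width  (8B, 8-aligned); sizeof = 16, alignof = 8
0..4  cooldown  (4B, 4-aligned)
4..8  x  (4B, 4-aligned)
8..12  z  (4B, 4-aligned)
12..16  score  (4B, 4-aligned)
16..17  team  (1B, 1-aligned)
17..18  -- padding (1B)
18..20  y  (2B, 2-aligned)
20..24  -- padding (4B)
24..40  ammo  (16B, 8-aligned)
40..44  id  (4B, 4-aligned)
44..48  hp  (4B, 4-aligned)
48..52  target  (4B, 4-aligned)
52..56  vy  (4B, 4-aligned)
sizeof = 56, alignof = 8
array of 8: 8 × 56 = 448

448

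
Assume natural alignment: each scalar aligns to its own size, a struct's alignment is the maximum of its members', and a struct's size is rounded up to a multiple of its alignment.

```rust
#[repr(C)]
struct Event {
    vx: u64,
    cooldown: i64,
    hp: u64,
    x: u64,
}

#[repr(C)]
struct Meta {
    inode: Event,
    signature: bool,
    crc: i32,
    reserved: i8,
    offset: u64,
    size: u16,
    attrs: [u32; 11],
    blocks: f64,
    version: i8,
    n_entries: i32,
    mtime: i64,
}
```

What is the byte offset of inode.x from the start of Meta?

Event: 0..8  vx  (8B, 8-aligned); 8..16  cooldown  (8B, 8-aligned); 16..24  hp  (8B, 8-aligned); 24..32  x  (8B, 8-aligned); sizeof = 32, alignof = 8
0..32  inode  (32B, 8-aligned)
within Event: x at 24
0 + 24 = 24

24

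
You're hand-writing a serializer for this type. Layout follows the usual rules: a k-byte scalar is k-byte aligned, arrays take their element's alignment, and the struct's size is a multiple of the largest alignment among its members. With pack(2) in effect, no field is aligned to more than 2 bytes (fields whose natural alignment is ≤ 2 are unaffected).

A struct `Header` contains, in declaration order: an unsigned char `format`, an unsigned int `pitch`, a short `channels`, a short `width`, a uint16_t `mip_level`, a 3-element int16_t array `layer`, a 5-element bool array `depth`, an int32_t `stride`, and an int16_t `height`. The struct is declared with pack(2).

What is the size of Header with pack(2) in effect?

30

format at 0 (size 1, align 1) → ends 1
pad 1 to align 2 for pitch
pitch at 2 (size 4, align 2) → ends 6
channels at 6 (size 2, align 2) → ends 8
width at 8 (size 2, align 2) → ends 10
mip_level at 10 (size 2, align 2) → ends 12
layer at 12 (size 6, align 2) → ends 18
depth at 18 (size 5, align 1) → ends 23
pad 1 to align 2 for stride
stride at 24 (size 4, align 2) → ends 28
height at 28 (size 2, align 2) → ends 30
total 30 bytes, alignment 2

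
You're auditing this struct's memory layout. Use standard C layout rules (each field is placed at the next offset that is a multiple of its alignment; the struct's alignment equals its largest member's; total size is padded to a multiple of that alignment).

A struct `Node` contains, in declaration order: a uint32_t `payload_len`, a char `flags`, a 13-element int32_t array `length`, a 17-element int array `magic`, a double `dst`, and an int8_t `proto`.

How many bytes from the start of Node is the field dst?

128

@0: payload_len [4B, align 4] → 4
@4: flags [1B, align 1] → 5
+3 pad (align 4)
@8: length [52B, align 4] → 60
@60: magic [68B, align 4] → 128
@128: dst [8B, align 8] → 136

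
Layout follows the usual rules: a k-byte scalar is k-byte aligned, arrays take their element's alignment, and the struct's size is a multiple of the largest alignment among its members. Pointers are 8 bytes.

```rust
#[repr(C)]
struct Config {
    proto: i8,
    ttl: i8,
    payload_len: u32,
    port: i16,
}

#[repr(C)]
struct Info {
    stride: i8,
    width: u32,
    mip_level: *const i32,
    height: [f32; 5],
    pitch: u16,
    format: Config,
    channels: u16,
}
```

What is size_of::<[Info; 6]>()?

Config: 0..1  proto  (1B, 1-aligned); 1..2  ttl  (1B, 1-aligned); 2..4  -- padding (2B); 4..8  payload_len  (4B, 4-aligned); 8..10  port  (2B, 2-aligned); 10..12  -- tail padding (2B); sizeof = 12, alignof = 4
0..1  stride  (1B, 1-aligned)
1..4  -- padding (3B)
4..8  width  (4B, 4-aligned)
8..16  mip_level  (8B, 8-aligned)
16..36  height  (20B, 4-aligned)
36..38  pitch  (2B, 2-aligned)
38..40  -- padding (2B)
40..52  format  (12B, 4-aligned)
52..54  channels  (2B, 2-aligned)
54..56  -- tail padding (2B)
sizeof = 56, alignof = 8
array of 6: 6 × 56 = 336

336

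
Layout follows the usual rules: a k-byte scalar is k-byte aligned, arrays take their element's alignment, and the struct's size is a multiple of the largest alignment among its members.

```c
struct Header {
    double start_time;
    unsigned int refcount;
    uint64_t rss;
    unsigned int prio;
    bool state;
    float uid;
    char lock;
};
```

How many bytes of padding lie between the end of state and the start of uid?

3

0..8  start_time  (8B, 8-aligned)
8..12  refcount  (4B, 4-aligned)
12..16  -- padding (4B)
16..24  rss  (8B, 8-aligned)
24..28  prio  (4B, 4-aligned)
28..29  state  (1B, 1-aligned)
29..32  -- padding (3B)
32..36  uid  (4B, 4-aligned)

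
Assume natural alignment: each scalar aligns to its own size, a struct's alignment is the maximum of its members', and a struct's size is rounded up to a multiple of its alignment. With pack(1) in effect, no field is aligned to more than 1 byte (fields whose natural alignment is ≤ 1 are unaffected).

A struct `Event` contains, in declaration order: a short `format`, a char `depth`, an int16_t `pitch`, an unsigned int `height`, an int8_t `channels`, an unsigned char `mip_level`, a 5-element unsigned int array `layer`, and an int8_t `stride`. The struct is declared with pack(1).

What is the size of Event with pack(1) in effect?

32

@0: format [2B, align 1] → 2
@2: depth [1B, align 1] → 3
@3: pitch [2B, align 1] → 5
@5: height [4B, align 1] → 9
@9: channels [1B, align 1] → 10
@10: mip_level [1B, align 1] → 11
@11: layer [20B, align 1] → 31
@31: stride [1B, align 1] → 32
size 32, align 1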